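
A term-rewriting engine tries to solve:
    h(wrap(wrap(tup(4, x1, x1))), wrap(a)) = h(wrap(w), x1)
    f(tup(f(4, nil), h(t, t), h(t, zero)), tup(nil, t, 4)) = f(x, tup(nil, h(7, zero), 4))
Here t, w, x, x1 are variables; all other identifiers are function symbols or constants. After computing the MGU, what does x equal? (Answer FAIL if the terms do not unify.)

tup(f(4, nil), h(h(7, zero), h(7, zero)), h(h(7, zero), zero))

Decompose h/2: wrap(wrap(tup(4, x1, x1))) = wrap(w),  wrap(a) = x1.
Decompose wrap/1: wrap(tup(4, x1, x1)) = w.
Bind w := wrap(tup(4, x1, x1)); no other remaining equation mentions w.
Bind x1 := wrap(a); no other remaining equation mentions x1. Substituting into the earlier binding gives w := wrap(tup(4, wrap(a), wrap(a))).
Decompose f/2: tup(f(4, nil), h(t, t), h(t, zero)) = x,  tup(nil, t, 4) = tup(nil, h(7, zero), 4).
Bind x := tup(f(4, nil), h(t, t), h(t, zero)); no other remaining equation mentions x.
Decompose tup/3: nil = nil,  t = h(7, zero),  4 = 4.
Delete trivial equation nil = nil.
Bind t := h(7, zero); no other remaining equation mentions t. Substituting into the earlier binding gives x := tup(f(4, nil), h(h(7, zero), h(7, zero)), h(h(7, zero), zero)).
Delete trivial equation 4 = 4.
MGU = { w ↦ wrap(tup(4, wrap(a), wrap(a))), x1 ↦ wrap(a), x ↦ tup(f(4, nil), h(h(7, zero), h(7, zero)), h(h(7, zero), zero)), t ↦ h(7, zero) }, so x ↦ tup(f(4, nil), h(h(7, zero), h(7, zero)), h(h(7, zero), zero)).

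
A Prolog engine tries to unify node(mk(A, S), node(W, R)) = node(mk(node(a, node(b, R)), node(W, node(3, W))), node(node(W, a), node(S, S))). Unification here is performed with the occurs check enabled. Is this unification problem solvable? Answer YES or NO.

Decompose node/2: mk(A, S) = mk(node(a, node(b, R)), node(W, node(3, W))),  node(W, R) = node(node(W, a), node(S, S)).
Decompose mk/2: A = node(a, node(b, R)),  S = node(W, node(3, W)).
Bind A := node(a, node(b, R)); no other remaining equation mentions A.
Bind S := node(W, node(3, W)); substituting into the remaining equation gives: node(W, R) = node(node(W, a), node(node(W, node(3, W)), node(W, node(3, W)))).
Decompose node/2: W = node(W, a),  R = node(node(W, node(3, W)), node(W, node(3, W))).
Occurs check fails: W occurs in node(W, a); the equation W = node(W, a) has no finite solution.

NO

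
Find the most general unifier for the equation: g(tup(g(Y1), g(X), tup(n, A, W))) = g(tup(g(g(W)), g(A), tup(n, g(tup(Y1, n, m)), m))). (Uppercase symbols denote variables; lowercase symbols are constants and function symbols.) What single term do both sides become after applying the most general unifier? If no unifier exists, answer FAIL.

g(tup(g(g(m)), g(g(tup(g(m), n, m))), tup(n, g(tup(g(m), n, m)), m)))

Decompose g/1: tup(g(Y1), g(X), tup(n, A, W)) = tup(g(g(W)), g(A), tup(n, g(tup(Y1, n, m)), m)).
Decompose tup/3: g(Y1) = g(g(W)),  g(X) = g(A),  tup(n, A, W) = tup(n, g(tup(Y1, n, m)), m).
Decompose g/1: Y1 = g(W).
Bind Y1 := g(W); substituting into the one remaining equation that mentions Y1 gives: tup(n, A, W) = tup(n, g(tup(g(W), n, m)), m).
Decompose g/1: X = A.
Bind X := A; no other remaining equation mentions X.
Decompose tup/3: n = n,  A = g(tup(g(W), n, m)),  W = m.
Delete trivial equation n = n.
Bind A := g(tup(g(W), n, m)); no other remaining equation mentions A. Substituting into the earlier binding gives X := g(tup(g(W), n, m)).
Bind W := m. Substituting into the earlier bindings gives Y1 := g(m), X := g(tup(g(m), n, m)), A := g(tup(g(m), n, m)).
Applying the MGU to either side gives g(tup(g(g(m)), g(g(tup(g(m), n, m))), tup(n, g(tup(g(m), n, m)), m))).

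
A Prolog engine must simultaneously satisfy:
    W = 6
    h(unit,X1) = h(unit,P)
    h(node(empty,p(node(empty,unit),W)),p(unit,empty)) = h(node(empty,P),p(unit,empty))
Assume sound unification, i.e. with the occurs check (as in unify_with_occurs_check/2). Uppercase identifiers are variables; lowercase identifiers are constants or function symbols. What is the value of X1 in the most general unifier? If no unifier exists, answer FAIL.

p(node(empty,unit),6)

Bind W := 6; substituting into the one remaining equation that mentions W gives: h(node(empty,p(node(empty,unit),6)),p(unit,empty)) = h(node(empty,P),p(unit,empty)).
Decompose h/2: unit = unit,  X1 = P.
Delete trivial equation unit = unit.
Bind X1 := P; no other remaining equation mentions X1.
Decompose h/2: node(empty,p(node(empty,unit),6)) = node(empty,P),  p(unit,empty) = p(unit,empty).
Decompose node/2: empty = empty,  p(node(empty,unit),6) = P.
Delete trivial equation empty = empty.
Bind P := p(node(empty,unit),6); no other remaining equation mentions P. Substituting into the earlier binding gives X1 := p(node(empty,unit),6).
Delete trivial equation p(unit,empty) = p(unit,empty).
MGU = { W -> 6, X1 -> p(node(empty,unit),6), P -> p(node(empty,unit),6) }, so X1 -> p(node(empty,unit),6).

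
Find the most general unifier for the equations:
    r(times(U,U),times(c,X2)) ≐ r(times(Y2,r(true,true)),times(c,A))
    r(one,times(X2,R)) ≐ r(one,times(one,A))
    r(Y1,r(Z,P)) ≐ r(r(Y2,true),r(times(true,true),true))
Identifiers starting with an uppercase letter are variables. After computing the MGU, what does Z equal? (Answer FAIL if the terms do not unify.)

Decompose r/2: times(U,U) ≐ times(Y2,r(true,true)),  times(c,X2) ≐ times(c,A).
Decompose times/2: U ≐ Y2,  U ≐ r(true,true).
Bind U := Y2; substituting into the one remaining equation that mentions U gives: Y2 ≐ r(true,true).
Bind Y2 := r(true,true); substituting into the one remaining equation that mentions Y2 gives: r(Y1,r(Z,P)) ≐ r(r(r(true,true),true),r(times(true,true),true)). Substituting into the earlier binding gives U := r(true,true).
Decompose times/2: c ≐ c,  X2 ≐ A.
Delete trivial equation c ≐ c.
Bind X2 := A; substituting into the one remaining equation that mentions X2 gives: r(one,times(A,R)) ≐ r(one,times(one,A)).
Decompose r/2: one ≐ one,  times(A,R) ≐ times(one,A).
Delete trivial equation one ≐ one.
Decompose times/2: A ≐ one,  R ≐ A.
Bind A := one; substituting into the one remaining equation that mentions A gives: R ≐ one. Substituting into the earlier binding gives X2 := one.
Bind R := one; no other remaining equation mentions R.
Decompose r/2: Y1 ≐ r(r(true,true),true),  r(Z,P) ≐ r(times(true,true),true).
Bind Y1 := r(r(true,true),true); no other remaining equation mentions Y1.
Decompose r/2: Z ≐ times(true,true),  P ≐ true.
Bind Z := times(true,true); no other remaining equation mentions Z.
Bind P := true.
MGU = { U ↦ r(true,true), Y2 ↦ r(true,true), X2 ↦ one, A ↦ one, R ↦ one, Y1 ↦ r(r(true,true),true), Z ↦ times(true,true), P ↦ true }, so Z ↦ times(true,true).

times(true,true)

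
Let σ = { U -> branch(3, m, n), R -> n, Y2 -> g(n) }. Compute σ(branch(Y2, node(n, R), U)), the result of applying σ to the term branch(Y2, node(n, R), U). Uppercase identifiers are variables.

Replace each occurrence of U with branch(3, m, n).
Replace each occurrence of R with n.
Replace each occurrence of Y2 with g(n).
Result: branch(g(n), node(n, n), branch(3, m, n)).

branch(g(n), node(n, n), branch(3, m, n))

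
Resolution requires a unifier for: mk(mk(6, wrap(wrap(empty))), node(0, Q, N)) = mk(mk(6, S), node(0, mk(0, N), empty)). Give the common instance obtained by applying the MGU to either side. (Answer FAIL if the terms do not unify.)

mk(mk(6, wrap(wrap(empty))), node(0, mk(0, empty), empty))

Decompose mk/2: mk(6, wrap(wrap(empty))) = mk(6, S),  node(0, Q, N) = node(0, mk(0, N), empty).
Decompose mk/2: 6 = 6,  wrap(wrap(empty)) = S.
Delete trivial equation 6 = 6.
Bind S := wrap(wrap(empty)); no other remaining equation mentions S.
Decompose node/3: 0 = 0,  Q = mk(0, N),  N = empty.
Delete trivial equation 0 = 0.
Bind Q := mk(0, N); no other remaining equation mentions Q.
Bind N := empty. Substituting into the earlier binding gives Q := mk(0, empty).
Applying the MGU to either side gives mk(mk(6, wrap(wrap(empty))), node(0, mk(0, empty), empty)).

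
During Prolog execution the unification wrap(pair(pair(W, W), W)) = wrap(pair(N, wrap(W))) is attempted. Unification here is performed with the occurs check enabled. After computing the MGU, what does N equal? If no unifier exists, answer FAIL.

FAIL

Decompose wrap/1: pair(pair(W, W), W) = pair(N, wrap(W)).
Decompose pair/2: pair(W, W) = N,  W = wrap(W).
Bind N := pair(W, W); no other remaining equation mentions N.
Occurs check fails: W occurs in wrap(W); the equation W = wrap(W) has no finite solution.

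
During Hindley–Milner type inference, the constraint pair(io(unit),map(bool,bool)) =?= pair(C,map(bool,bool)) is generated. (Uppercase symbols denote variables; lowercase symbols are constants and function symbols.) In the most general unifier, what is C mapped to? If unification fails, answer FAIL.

Decompose pair/2: io(unit) =?= C,  map(bool,bool) =?= map(bool,bool).
Bind C := io(unit); no other remaining equation mentions C.
Delete trivial equation map(bool,bool) =?= map(bool,bool).
MGU = { C -> io(unit) }, so C -> io(unit).

io(unit)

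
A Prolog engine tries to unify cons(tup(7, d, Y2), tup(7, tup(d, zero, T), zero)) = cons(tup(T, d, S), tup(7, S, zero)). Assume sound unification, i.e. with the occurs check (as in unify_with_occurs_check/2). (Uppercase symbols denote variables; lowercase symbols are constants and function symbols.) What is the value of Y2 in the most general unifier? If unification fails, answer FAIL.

tup(d, zero, 7)

Decompose cons/2: tup(7, d, Y2) = tup(T, d, S),  tup(7, tup(d, zero, T), zero) = tup(7, S, zero).
Decompose tup/3: 7 = T,  d = d,  Y2 = S.
Bind T := 7; substituting into the one remaining equation that mentions T gives: tup(7, tup(d, zero, 7), zero) = tup(7, S, zero).
Delete trivial equation d = d.
Bind Y2 := S; no other remaining equation mentions Y2.
Decompose tup/3: 7 = 7,  tup(d, zero, 7) = S,  zero = zero.
Delete trivial equation 7 = 7.
Bind S := tup(d, zero, 7); no other remaining equation mentions S. Substituting into the earlier binding gives Y2 := tup(d, zero, 7).
Delete trivial equation zero = zero.
MGU = { T ↦ 7, Y2 ↦ tup(d, zero, 7), S ↦ tup(d, zero, 7) }, so Y2 ↦ tup(d, zero, 7).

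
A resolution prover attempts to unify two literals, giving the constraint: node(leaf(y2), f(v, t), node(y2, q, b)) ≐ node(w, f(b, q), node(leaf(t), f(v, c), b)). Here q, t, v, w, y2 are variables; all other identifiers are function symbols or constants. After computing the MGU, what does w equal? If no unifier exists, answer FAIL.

Decompose node/3: leaf(y2) ≐ w,  f(v, t) ≐ f(b, q),  node(y2, q, b) ≐ node(leaf(t), f(v, c), b).
Bind w := leaf(y2); no other remaining equation mentions w.
Decompose f/2: v ≐ b,  t ≐ q.
Bind v := b; substituting into the one remaining equation that mentions v gives: node(y2, q, b) ≐ node(leaf(t), f(b, c), b).
Bind t := q; substituting into the remaining equation gives: node(y2, q, b) ≐ node(leaf(q), f(b, c), b).
Decompose node/3: y2 ≐ leaf(q),  q ≐ f(b, c),  b ≐ b.
Bind y2 := leaf(q); no other remaining equation mentions y2. Substituting into the earlier binding gives w := leaf(leaf(q)).
Bind q := f(b, c); no other remaining equation mentions q. Substituting into the earlier bindings gives w := leaf(leaf(f(b, c))), t := f(b, c), y2 := leaf(f(b, c)).
Delete trivial equation b ≐ b.
MGU = { w := leaf(leaf(f(b, c))), v := b, t := f(b, c), y2 := leaf(f(b, c)), q := f(b, c) }, so w := leaf(leaf(f(b, c))).

leaf(leaf(f(b, c)))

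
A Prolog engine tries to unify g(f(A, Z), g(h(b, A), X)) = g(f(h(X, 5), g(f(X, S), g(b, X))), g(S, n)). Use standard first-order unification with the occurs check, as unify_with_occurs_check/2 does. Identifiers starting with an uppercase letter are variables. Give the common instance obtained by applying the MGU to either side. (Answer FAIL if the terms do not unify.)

g(f(h(n, 5), g(f(n, h(b, h(n, 5))), g(b, n))), g(h(b, h(n, 5)), n))

Decompose g/2: f(A, Z) = f(h(X, 5), g(f(X, S), g(b, X))),  g(h(b, A), X) = g(S, n).
Decompose f/2: A = h(X, 5),  Z = g(f(X, S), g(b, X)).
Bind A := h(X, 5); substituting into the one remaining equation that mentions A gives: g(h(b, h(X, 5)), X) = g(S, n).
Bind Z := g(f(X, S), g(b, X)); no other remaining equation mentions Z.
Decompose g/2: h(b, h(X, 5)) = S,  X = n.
Bind S := h(b, h(X, 5)); no other remaining equation mentions S. Substituting into the earlier binding gives Z := g(f(X, h(b, h(X, 5))), g(b, X)).
Bind X := n. Substituting into the earlier bindings gives A := h(n, 5), Z := g(f(n, h(b, h(n, 5))), g(b, n)), S := h(b, h(n, 5)).
Applying the MGU to either side gives g(f(h(n, 5), g(f(n, h(b, h(n, 5))), g(b, n))), g(h(b, h(n, 5)), n)).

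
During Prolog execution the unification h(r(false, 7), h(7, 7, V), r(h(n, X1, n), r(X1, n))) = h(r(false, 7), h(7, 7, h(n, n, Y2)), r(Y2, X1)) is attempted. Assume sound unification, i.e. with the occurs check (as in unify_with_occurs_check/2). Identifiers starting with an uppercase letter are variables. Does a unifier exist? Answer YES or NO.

Decompose h/3: r(false, 7) = r(false, 7),  h(7, 7, V) = h(7, 7, h(n, n, Y2)),  r(h(n, X1, n), r(X1, n)) = r(Y2, X1).
Delete trivial equation r(false, 7) = r(false, 7).
Decompose h/3: 7 = 7,  7 = 7,  V = h(n, n, Y2).
Delete trivial equation 7 = 7.
Delete trivial equation 7 = 7.
Bind V := h(n, n, Y2); no other remaining equation mentions V.
Decompose r/2: h(n, X1, n) = Y2,  r(X1, n) = X1.
Bind Y2 := h(n, X1, n); no other remaining equation mentions Y2. Substituting into the earlier binding gives V := h(n, n, h(n, X1, n)).
Occurs check fails: X1 occurs in r(X1, n); the equation X1 = r(X1, n) has no finite solution.

NO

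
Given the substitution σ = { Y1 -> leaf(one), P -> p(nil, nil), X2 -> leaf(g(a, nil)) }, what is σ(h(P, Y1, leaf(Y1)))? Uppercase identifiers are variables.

h(p(nil, nil), leaf(one), leaf(leaf(one)))

Replace each occurrence of Y1 with leaf(one).
Replace each occurrence of P with p(nil, nil).
Result: h(p(nil, nil), leaf(one), leaf(leaf(one))).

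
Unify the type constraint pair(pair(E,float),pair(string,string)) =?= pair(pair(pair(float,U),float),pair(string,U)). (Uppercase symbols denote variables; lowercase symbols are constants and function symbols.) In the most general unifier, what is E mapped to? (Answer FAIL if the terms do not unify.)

pair(float,string)

Decompose pair/2: pair(E,float) =?= pair(pair(float,U),float),  pair(string,string) =?= pair(string,U).
Decompose pair/2: E =?= pair(float,U),  float =?= float.
Bind E := pair(float,U); no other remaining equation mentions E.
Delete trivial equation float =?= float.
Decompose pair/2: string =?= string,  string =?= U.
Delete trivial equation string =?= string.
Bind U := string. Substituting into the earlier binding gives E := pair(float,string).
MGU = { E := pair(float,string), U := string }, so E := pair(float,string).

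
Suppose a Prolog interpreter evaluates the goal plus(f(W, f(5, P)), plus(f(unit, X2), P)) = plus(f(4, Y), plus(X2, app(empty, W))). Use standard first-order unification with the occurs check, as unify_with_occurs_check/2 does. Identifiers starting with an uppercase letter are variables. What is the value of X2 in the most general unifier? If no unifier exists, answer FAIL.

Decompose plus/2: f(W, f(5, P)) = f(4, Y),  plus(f(unit, X2), P) = plus(X2, app(empty, W)).
Decompose f/2: W = 4,  f(5, P) = Y.
Bind W := 4; substituting into the one remaining equation that mentions W gives: plus(f(unit, X2), P) = plus(X2, app(empty, 4)).
Bind Y := f(5, P); no other remaining equation mentions Y.
Decompose plus/2: f(unit, X2) = X2,  P = app(empty, 4).
Occurs check fails: X2 occurs in f(unit, X2); the equation X2 = f(unit, X2) has no finite solution.

FAIL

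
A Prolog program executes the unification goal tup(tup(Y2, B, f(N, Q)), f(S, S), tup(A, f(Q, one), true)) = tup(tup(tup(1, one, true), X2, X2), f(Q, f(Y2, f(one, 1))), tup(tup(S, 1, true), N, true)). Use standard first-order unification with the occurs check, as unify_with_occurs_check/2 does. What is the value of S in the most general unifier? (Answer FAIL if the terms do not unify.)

Decompose tup/3: tup(Y2, B, f(N, Q)) = tup(tup(1, one, true), X2, X2),  f(S, S) = f(Q, f(Y2, f(one, 1))),  tup(A, f(Q, one), true) = tup(tup(S, 1, true), N, true).
Decompose tup/3: Y2 = tup(1, one, true),  B = X2,  f(N, Q) = X2.
Bind Y2 := tup(1, one, true); substituting into the one remaining equation that mentions Y2 gives: f(S, S) = f(Q, f(tup(1, one, true), f(one, 1))).
Bind B := X2; no other remaining equation mentions B.
Bind X2 := f(N, Q); no other remaining equation mentions X2. Substituting into the earlier binding gives B := f(N, Q).
Decompose f/2: S = Q,  S = f(tup(1, one, true), f(one, 1)).
Bind S := Q; substituting into the remaining equations gives: Q = f(tup(1, one, true), f(one, 1)),  tup(A, f(Q, one), true) = tup(tup(Q, 1, true), N, true).
Bind Q := f(tup(1, one, true), f(one, 1)); substituting into the remaining equation gives: tup(A, f(f(tup(1, one, true), f(one, 1)), one), true) = tup(tup(f(tup(1, one, true), f(one, 1)), 1, true), N, true). Substituting into the earlier bindings gives B := f(N, f(tup(1, one, true), f(one, 1))), X2 := f(N, f(tup(1, one, true), f(one, 1))), S := f(tup(1, one, true), f(one, 1)).
Decompose tup/3: A = tup(f(tup(1, one, true), f(one, 1)), 1, true),  f(f(tup(1, one, true), f(one, 1)), one) = N,  true = true.
Bind A := tup(f(tup(1, one, true), f(one, 1)), 1, true); no other remaining equation mentions A.
Bind N := f(f(tup(1, one, true), f(one, 1)), one); no other remaining equation mentions N. Substituting into the earlier bindings gives B := f(f(f(tup(1, one, true), f(one, 1)), one), f(tup(1, one, true), f(one, 1))), X2 := f(f(f(tup(1, one, true), f(one, 1)), one), f(tup(1, one, true), f(one, 1))).
Delete trivial equation true = true.
MGU = { Y2 -> tup(1, one, true), B -> f(f(f(tup(1, one, true), f(one, 1)), one), f(tup(1, one, true), f(one, 1))), X2 -> f(f(f(tup(1, one, true), f(one, 1)), one), f(tup(1, one, true), f(one, 1))), S -> f(tup(1, one, true), f(one, 1)), Q -> f(tup(1, one, true), f(one, 1)), A -> tup(f(tup(1, one, true), f(one, 1)), 1, true), N -> f(f(tup(1, one, true), f(one, 1)), one) }, so S -> f(tup(1, one, true), f(one, 1)).

f(tup(1, one, true), f(one, 1))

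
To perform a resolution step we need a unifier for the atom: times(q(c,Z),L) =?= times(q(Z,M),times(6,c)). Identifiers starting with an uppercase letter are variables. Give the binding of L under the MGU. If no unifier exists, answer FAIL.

times(6,c)

Decompose times/2: q(c,Z) =?= q(Z,M),  L =?= times(6,c).
Decompose q/2: c =?= Z,  Z =?= M.
Bind Z := c; substituting into the one remaining equation that mentions Z gives: c =?= M.
Bind M := c; no other remaining equation mentions M.
Bind L := times(6,c).
MGU = { Z -> c, M -> c, L -> times(6,c) }, so L -> times(6,c).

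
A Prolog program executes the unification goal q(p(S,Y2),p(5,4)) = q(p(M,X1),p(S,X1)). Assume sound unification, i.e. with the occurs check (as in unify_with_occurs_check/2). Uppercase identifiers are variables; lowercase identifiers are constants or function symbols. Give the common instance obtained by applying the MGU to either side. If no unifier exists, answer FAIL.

q(p(5,4),p(5,4))

Decompose q/2: p(S,Y2) = p(M,X1),  p(5,4) = p(S,X1).
Decompose p/2: S = M,  Y2 = X1.
Bind S := M; substituting into the one remaining equation that mentions S gives: p(5,4) = p(M,X1).
Bind Y2 := X1; no other remaining equation mentions Y2.
Decompose p/2: 5 = M,  4 = X1.
Bind M := 5; no other remaining equation mentions M. Substituting into the earlier binding gives S := 5.
Bind X1 := 4. Substituting into the earlier binding gives Y2 := 4.
Applying the MGU to either side gives q(p(5,4),p(5,4)).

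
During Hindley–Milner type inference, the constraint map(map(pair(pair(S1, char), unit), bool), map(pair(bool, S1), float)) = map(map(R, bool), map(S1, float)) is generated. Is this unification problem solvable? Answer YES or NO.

NO

Decompose map/2: map(pair(pair(S1, char), unit), bool) = map(R, bool),  map(pair(bool, S1), float) = map(S1, float).
Decompose map/2: pair(pair(S1, char), unit) = R,  bool = bool.
Bind R := pair(pair(S1, char), unit); no other remaining equation mentions R.
Delete trivial equation bool = bool.
Decompose map/2: pair(bool, S1) = S1,  float = float.
Occurs check fails: S1 occurs in pair(bool, S1); the equation S1 = pair(bool, S1) has no finite solution.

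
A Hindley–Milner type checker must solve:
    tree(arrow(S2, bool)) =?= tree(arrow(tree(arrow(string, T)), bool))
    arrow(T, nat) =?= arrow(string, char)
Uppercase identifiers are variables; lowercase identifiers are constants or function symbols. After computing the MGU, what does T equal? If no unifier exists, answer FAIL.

FAIL

Decompose tree/1: arrow(S2, bool) =?= arrow(tree(arrow(string, T)), bool).
Decompose arrow/2: S2 =?= tree(arrow(string, T)),  bool =?= bool.
Bind S2 := tree(arrow(string, T)); no other remaining equation mentions S2.
Delete trivial equation bool =?= bool.
Decompose arrow/2: T =?= string,  nat =?= char.
Bind T := string; no other remaining equation mentions T. Substituting into the earlier binding gives S2 := tree(arrow(string, string)).
Clash: constants nat and char differ; no unifier exists.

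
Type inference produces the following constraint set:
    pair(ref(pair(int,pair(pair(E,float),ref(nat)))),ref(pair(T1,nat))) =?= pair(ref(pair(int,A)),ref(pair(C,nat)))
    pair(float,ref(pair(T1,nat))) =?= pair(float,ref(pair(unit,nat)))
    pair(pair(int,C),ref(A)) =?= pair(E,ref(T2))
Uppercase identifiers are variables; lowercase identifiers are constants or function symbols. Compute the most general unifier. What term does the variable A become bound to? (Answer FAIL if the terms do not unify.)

pair(pair(pair(int,unit),float),ref(nat))

Decompose pair/2: ref(pair(int,pair(pair(E,float),ref(nat)))) =?= ref(pair(int,A)),  ref(pair(T1,nat)) =?= ref(pair(C,nat)).
Decompose ref/1: pair(int,pair(pair(E,float),ref(nat))) =?= pair(int,A).
Decompose pair/2: int =?= int,  pair(pair(E,float),ref(nat)) =?= A.
Delete trivial equation int =?= int.
Bind A := pair(pair(E,float),ref(nat)); substituting into the one remaining equation that mentions A gives: pair(pair(int,C),ref(pair(pair(E,float),ref(nat)))) =?= pair(E,ref(T2)).
Decompose ref/1: pair(T1,nat) =?= pair(C,nat).
Decompose pair/2: T1 =?= C,  nat =?= nat.
Bind T1 := C; substituting into the one remaining equation that mentions T1 gives: pair(float,ref(pair(C,nat))) =?= pair(float,ref(pair(unit,nat))).
Delete trivial equation nat =?= nat.
Decompose pair/2: float =?= float,  ref(pair(C,nat)) =?= ref(pair(unit,nat)).
Delete trivial equation float =?= float.
Decompose ref/1: pair(C,nat) =?= pair(unit,nat).
Decompose pair/2: C =?= unit,  nat =?= nat.
Bind C := unit; substituting into the one remaining equation that mentions C gives: pair(pair(int,unit),ref(pair(pair(E,float),ref(nat)))) =?= pair(E,ref(T2)). Substituting into the earlier binding gives T1 := unit.
Delete trivial equation nat =?= nat.
Decompose pair/2: pair(int,unit) =?= E,  ref(pair(pair(E,float),ref(nat))) =?= ref(T2).
Bind E := pair(int,unit); substituting into the remaining equation gives: ref(pair(pair(pair(int,unit),float),ref(nat))) =?= ref(T2). Substituting into the earlier binding gives A := pair(pair(pair(int,unit),float),ref(nat)).
Decompose ref/1: pair(pair(pair(int,unit),float),ref(nat)) =?= T2.
Bind T2 := pair(pair(pair(int,unit),float),ref(nat)).
MGU = { A -> pair(pair(pair(int,unit),float),ref(nat)), T1 -> unit, C -> unit, E -> pair(int,unit), T2 -> pair(pair(pair(int,unit),float),ref(nat)) }, so A -> pair(pair(pair(int,unit),float),ref(nat)).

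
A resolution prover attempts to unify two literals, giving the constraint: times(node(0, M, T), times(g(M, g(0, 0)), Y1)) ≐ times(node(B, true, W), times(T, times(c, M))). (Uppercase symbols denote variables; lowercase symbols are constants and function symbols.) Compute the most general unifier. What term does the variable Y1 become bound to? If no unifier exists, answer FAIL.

Decompose times/2: node(0, M, T) ≐ node(B, true, W),  times(g(M, g(0, 0)), Y1) ≐ times(T, times(c, M)).
Decompose node/3: 0 ≐ B,  M ≐ true,  T ≐ W.
Bind B := 0; no other remaining equation mentions B.
Bind M := true; substituting into the one remaining equation that mentions M gives: times(g(true, g(0, 0)), Y1) ≐ times(T, times(c, true)).
Bind T := W; substituting into the remaining equation gives: times(g(true, g(0, 0)), Y1) ≐ times(W, times(c, true)).
Decompose times/2: g(true, g(0, 0)) ≐ W,  Y1 ≐ times(c, true).
Bind W := g(true, g(0, 0)); no other remaining equation mentions W. Substituting into the earlier binding gives T := g(true, g(0, 0)).
Bind Y1 := times(c, true).
MGU = { B := 0, M := true, T := g(true, g(0, 0)), W := g(true, g(0, 0)), Y1 := times(c, true) }, so Y1 := times(c, true).

times(c, true)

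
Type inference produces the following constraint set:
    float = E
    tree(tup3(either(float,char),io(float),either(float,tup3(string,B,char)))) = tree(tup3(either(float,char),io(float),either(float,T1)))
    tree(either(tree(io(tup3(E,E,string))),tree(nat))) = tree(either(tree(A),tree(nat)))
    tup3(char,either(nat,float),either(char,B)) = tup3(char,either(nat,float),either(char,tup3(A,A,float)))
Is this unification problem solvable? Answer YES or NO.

YES

Bind E := float; substituting into the one remaining equation that mentions E gives: tree(either(tree(io(tup3(float,float,string))),tree(nat))) = tree(either(tree(A),tree(nat))).
Decompose tree/1: tup3(either(float,char),io(float),either(float,tup3(string,B,char))) = tup3(either(float,char),io(float),either(float,T1)).
Decompose tup3/3: either(float,char) = either(float,char),  io(float) = io(float),  either(float,tup3(string,B,char)) = either(float,T1).
Delete trivial equation either(float,char) = either(float,char).
Delete trivial equation io(float) = io(float).
Decompose either/2: float = float,  tup3(string,B,char) = T1.
Delete trivial equation float = float.
Bind T1 := tup3(string,B,char); no other remaining equation mentions T1.
Decompose tree/1: either(tree(io(tup3(float,float,string))),tree(nat)) = either(tree(A),tree(nat)).
Decompose either/2: tree(io(tup3(float,float,string))) = tree(A),  tree(nat) = tree(nat).
Decompose tree/1: io(tup3(float,float,string)) = A.
Bind A := io(tup3(float,float,string)); substituting into the one remaining equation that mentions A gives: tup3(char,either(nat,float),either(char,B)) = tup3(char,either(nat,float),either(char,tup3(io(tup3(float,float,string)),io(tup3(float,float,string)),float))).
Delete trivial equation tree(nat) = tree(nat).
Decompose tup3/3: char = char,  either(nat,float) = either(nat,float),  either(char,B) = either(char,tup3(io(tup3(float,float,string)),io(tup3(float,float,string)),float)).
Delete trivial equation char = char.
Delete trivial equation either(nat,float) = either(nat,float).
Decompose either/2: char = char,  B = tup3(io(tup3(float,float,string)),io(tup3(float,float,string)),float).
Delete trivial equation char = char.
Bind B := tup3(io(tup3(float,float,string)),io(tup3(float,float,string)),float). Substituting into the earlier binding gives T1 := tup3(string,tup3(io(tup3(float,float,string)),io(tup3(float,float,string)),float),char).
No equations remain and no clash or occurs-check failure arose, so a unifier exists.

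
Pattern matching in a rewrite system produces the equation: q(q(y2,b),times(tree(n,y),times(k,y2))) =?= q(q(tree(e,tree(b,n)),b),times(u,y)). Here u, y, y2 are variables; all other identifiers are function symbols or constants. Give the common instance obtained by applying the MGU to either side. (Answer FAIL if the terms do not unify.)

Decompose q/2: q(y2,b) =?= q(tree(e,tree(b,n)),b),  times(tree(n,y),times(k,y2)) =?= times(u,y).
Decompose q/2: y2 =?= tree(e,tree(b,n)),  b =?= b.
Bind y2 := tree(e,tree(b,n)); substituting into the one remaining equation that mentions y2 gives: times(tree(n,y),times(k,tree(e,tree(b,n)))) =?= times(u,y).
Delete trivial equation b =?= b.
Decompose times/2: tree(n,y) =?= u,  times(k,tree(e,tree(b,n))) =?= y.
Bind u := tree(n,y); no other remaining equation mentions u.
Bind y := times(k,tree(e,tree(b,n))). Substituting into the earlier binding gives u := tree(n,times(k,tree(e,tree(b,n)))).
Applying the MGU to either side gives q(q(tree(e,tree(b,n)),b),times(tree(n,times(k,tree(e,tree(b,n)))),times(k,tree(e,tree(b,n))))).

q(q(tree(e,tree(b,n)),b),times(tree(n,times(k,tree(e,tree(b,n)))),times(k,tree(e,tree(b,n)))))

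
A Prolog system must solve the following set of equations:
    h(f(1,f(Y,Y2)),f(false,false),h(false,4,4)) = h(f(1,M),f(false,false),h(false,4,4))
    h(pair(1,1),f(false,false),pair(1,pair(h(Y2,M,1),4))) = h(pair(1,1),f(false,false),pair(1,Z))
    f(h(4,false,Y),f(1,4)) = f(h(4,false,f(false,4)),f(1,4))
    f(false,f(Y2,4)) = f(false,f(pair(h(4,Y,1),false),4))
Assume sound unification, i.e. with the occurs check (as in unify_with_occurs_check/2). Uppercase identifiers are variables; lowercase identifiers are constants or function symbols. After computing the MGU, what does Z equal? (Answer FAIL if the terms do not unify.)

pair(h(pair(h(4,f(false,4),1),false),f(f(false,4),pair(h(4,f(false,4),1),false)),1),4)

Decompose h/3: f(1,f(Y,Y2)) = f(1,M),  f(false,false) = f(false,false),  h(false,4,4) = h(false,4,4).
Decompose f/2: 1 = 1,  f(Y,Y2) = M.
Delete trivial equation 1 = 1.
Bind M := f(Y,Y2); substituting into the one remaining equation that mentions M gives: h(pair(1,1),f(false,false),pair(1,pair(h(Y2,f(Y,Y2),1),4))) = h(pair(1,1),f(false,false),pair(1,Z)).
Delete trivial equation f(false,false) = f(false,false).
Delete trivial equation h(false,4,4) = h(false,4,4).
Decompose h/3: pair(1,1) = pair(1,1),  f(false,false) = f(false,false),  pair(1,pair(h(Y2,f(Y,Y2),1),4)) = pair(1,Z).
Delete trivial equation pair(1,1) = pair(1,1).
Delete trivial equation f(false,false) = f(false,false).
Decompose pair/2: 1 = 1,  pair(h(Y2,f(Y,Y2),1),4) = Z.
Delete trivial equation 1 = 1.
Bind Z := pair(h(Y2,f(Y,Y2),1),4); no other remaining equation mentions Z.
Decompose f/2: h(4,false,Y) = h(4,false,f(false,4)),  f(1,4) = f(1,4).
Decompose h/3: 4 = 4,  false = false,  Y = f(false,4).
Delete trivial equation 4 = 4.
Delete trivial equation false = false.
Bind Y := f(false,4); substituting into the one remaining equation that mentions Y gives: f(false,f(Y2,4)) = f(false,f(pair(h(4,f(false,4),1),false),4)). Substituting into the earlier bindings gives M := f(f(false,4),Y2), Z := pair(h(Y2,f(f(false,4),Y2),1),4).
Delete trivial equation f(1,4) = f(1,4).
Decompose f/2: false = false,  f(Y2,4) = f(pair(h(4,f(false,4),1),false),4).
Delete trivial equation false = false.
Decompose f/2: Y2 = pair(h(4,f(false,4),1),false),  4 = 4.
Bind Y2 := pair(h(4,f(false,4),1),false); no other remaining equation mentions Y2. Substituting into the earlier bindings gives M := f(f(false,4),pair(h(4,f(false,4),1),false)), Z := pair(h(pair(h(4,f(false,4),1),false),f(f(false,4),pair(h(4,f(false,4),1),false)),1),4).
Delete trivial equation 4 = 4.
MGU = { M ↦ f(f(false,4),pair(h(4,f(false,4),1),false)), Z ↦ pair(h(pair(h(4,f(false,4),1),false),f(f(false,4),pair(h(4,f(false,4),1),false)),1),4), Y ↦ f(false,4), Y2 ↦ pair(h(4,f(false,4),1),false) }, so Z ↦ pair(h(pair(h(4,f(false,4),1),false),f(f(false,4),pair(h(4,f(false,4),1),false)),1),4).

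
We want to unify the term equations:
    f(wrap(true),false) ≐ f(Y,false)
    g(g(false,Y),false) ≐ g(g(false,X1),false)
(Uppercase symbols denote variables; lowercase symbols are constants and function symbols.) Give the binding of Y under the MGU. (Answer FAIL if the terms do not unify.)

Decompose f/2: wrap(true) ≐ Y,  false ≐ false.
Bind Y := wrap(true); substituting into the one remaining equation that mentions Y gives: g(g(false,wrap(true)),false) ≐ g(g(false,X1),false).
Delete trivial equation false ≐ false.
Decompose g/2: g(false,wrap(true)) ≐ g(false,X1),  false ≐ false.
Decompose g/2: false ≐ false,  wrap(true) ≐ X1.
Delete trivial equation false ≐ false.
Bind X1 := wrap(true); no other remaining equation mentions X1.
Delete trivial equation false ≐ false.
MGU = { Y -> wrap(true), X1 -> wrap(true) }, so Y -> wrap(true).

wrap(true)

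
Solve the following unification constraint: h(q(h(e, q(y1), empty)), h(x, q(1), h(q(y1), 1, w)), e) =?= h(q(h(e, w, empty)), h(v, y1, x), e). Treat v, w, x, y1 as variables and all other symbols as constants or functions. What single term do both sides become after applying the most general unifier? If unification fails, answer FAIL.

h(q(h(e, q(q(1)), empty)), h(h(q(q(1)), 1, q(q(1))), q(1), h(q(q(1)), 1, q(q(1)))), e)

Decompose h/3: q(h(e, q(y1), empty)) =?= q(h(e, w, empty)),  h(x, q(1), h(q(y1), 1, w)) =?= h(v, y1, x),  e =?= e.
Decompose q/1: h(e, q(y1), empty) =?= h(e, w, empty).
Decompose h/3: e =?= e,  q(y1) =?= w,  empty =?= empty.
Delete trivial equation e =?= e.
Bind w := q(y1); substituting into the one remaining equation that mentions w gives: h(x, q(1), h(q(y1), 1, q(y1))) =?= h(v, y1, x).
Delete trivial equation empty =?= empty.
Decompose h/3: x =?= v,  q(1) =?= y1,  h(q(y1), 1, q(y1)) =?= x.
Bind x := v; substituting into the one remaining equation that mentions x gives: h(q(y1), 1, q(y1)) =?= v.
Bind y1 := q(1); substituting into the one remaining equation that mentions y1 gives: h(q(q(1)), 1, q(q(1))) =?= v. Substituting into the earlier binding gives w := q(q(1)).
Bind v := h(q(q(1)), 1, q(q(1))); no other remaining equation mentions v. Substituting into the earlier binding gives x := h(q(q(1)), 1, q(q(1))).
Delete trivial equation e =?= e.
Applying the MGU to either side gives h(q(h(e, q(q(1)), empty)), h(h(q(q(1)), 1, q(q(1))), q(1), h(q(q(1)), 1, q(q(1)))), e).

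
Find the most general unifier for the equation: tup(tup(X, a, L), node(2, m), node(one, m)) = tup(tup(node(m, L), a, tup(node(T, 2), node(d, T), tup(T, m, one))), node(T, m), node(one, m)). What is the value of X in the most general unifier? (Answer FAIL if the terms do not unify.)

node(m, tup(node(2, 2), node(d, 2), tup(2, m, one)))

Decompose tup/3: tup(X, a, L) = tup(node(m, L), a, tup(node(T, 2), node(d, T), tup(T, m, one))),  node(2, m) = node(T, m),  node(one, m) = node(one, m).
Decompose tup/3: X = node(m, L),  a = a,  L = tup(node(T, 2), node(d, T), tup(T, m, one)).
Bind X := node(m, L); no other remaining equation mentions X.
Delete trivial equation a = a.
Bind L := tup(node(T, 2), node(d, T), tup(T, m, one)); no other remaining equation mentions L. Substituting into the earlier binding gives X := node(m, tup(node(T, 2), node(d, T), tup(T, m, one))).
Decompose node/2: 2 = T,  m = m.
Bind T := 2; no other remaining equation mentions T. Substituting into the earlier bindings gives X := node(m, tup(node(2, 2), node(d, 2), tup(2, m, one))), L := tup(node(2, 2), node(d, 2), tup(2, m, one)).
Delete trivial equation m = m.
Delete trivial equation node(one, m) = node(one, m).
MGU = { X ↦ node(m, tup(node(2, 2), node(d, 2), tup(2, m, one))), L ↦ tup(node(2, 2), node(d, 2), tup(2, m, one)), T ↦ 2 }, so X ↦ node(m, tup(node(2, 2), node(d, 2), tup(2, m, one))).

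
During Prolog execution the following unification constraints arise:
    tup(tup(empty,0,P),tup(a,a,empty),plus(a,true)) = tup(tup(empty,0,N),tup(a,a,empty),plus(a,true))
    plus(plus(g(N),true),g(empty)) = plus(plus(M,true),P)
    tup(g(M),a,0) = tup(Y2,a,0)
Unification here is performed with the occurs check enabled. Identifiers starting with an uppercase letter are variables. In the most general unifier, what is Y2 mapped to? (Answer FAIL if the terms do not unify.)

Decompose tup/3: tup(empty,0,P) = tup(empty,0,N),  tup(a,a,empty) = tup(a,a,empty),  plus(a,true) = plus(a,true).
Decompose tup/3: empty = empty,  0 = 0,  P = N.
Delete trivial equation empty = empty.
Delete trivial equation 0 = 0.
Bind P := N; substituting into the one remaining equation that mentions P gives: plus(plus(g(N),true),g(empty)) = plus(plus(M,true),N).
Delete trivial equation tup(a,a,empty) = tup(a,a,empty).
Delete trivial equation plus(a,true) = plus(a,true).
Decompose plus/2: plus(g(N),true) = plus(M,true),  g(empty) = N.
Decompose plus/2: g(N) = M,  true = true.
Bind M := g(N); substituting into the one remaining equation that mentions M gives: tup(g(g(N)),a,0) = tup(Y2,a,0).
Delete trivial equation true = true.
Bind N := g(empty); substituting into the remaining equation gives: tup(g(g(g(empty))),a,0) = tup(Y2,a,0). Substituting into the earlier bindings gives P := g(empty), M := g(g(empty)).
Decompose tup/3: g(g(g(empty))) = Y2,  a = a,  0 = 0.
Bind Y2 := g(g(g(empty))); no other remaining equation mentions Y2.
Delete trivial equation a = a.
Delete trivial equation 0 = 0.
MGU = { P -> g(empty), M -> g(g(empty)), N -> g(empty), Y2 -> g(g(g(empty))) }, so Y2 -> g(g(g(empty))).

g(g(g(empty)))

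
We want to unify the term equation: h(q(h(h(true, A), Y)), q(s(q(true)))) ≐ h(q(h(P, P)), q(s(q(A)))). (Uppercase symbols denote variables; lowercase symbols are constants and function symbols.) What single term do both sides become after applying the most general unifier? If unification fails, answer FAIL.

h(q(h(h(true, true), h(true, true))), q(s(q(true))))

Decompose h/2: q(h(h(true, A), Y)) ≐ q(h(P, P)),  q(s(q(true))) ≐ q(s(q(A))).
Decompose q/1: h(h(true, A), Y) ≐ h(P, P).
Decompose h/2: h(true, A) ≐ P,  Y ≐ P.
Bind P := h(true, A); substituting into the one remaining equation that mentions P gives: Y ≐ h(true, A).
Bind Y := h(true, A); no other remaining equation mentions Y.
Decompose q/1: s(q(true)) ≐ s(q(A)).
Decompose s/1: q(true) ≐ q(A).
Decompose q/1: true ≐ A.
Bind A := true. Substituting into the earlier bindings gives P := h(true, true), Y := h(true, true).
Applying the MGU to either side gives h(q(h(h(true, true), h(true, true))), q(s(q(true)))).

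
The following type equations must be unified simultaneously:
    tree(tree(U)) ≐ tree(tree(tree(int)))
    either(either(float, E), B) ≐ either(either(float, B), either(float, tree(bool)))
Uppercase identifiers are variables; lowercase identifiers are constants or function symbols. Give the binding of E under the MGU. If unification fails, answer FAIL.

Decompose tree/1: tree(U) ≐ tree(tree(int)).
Decompose tree/1: U ≐ tree(int).
Bind U := tree(int); no other remaining equation mentions U.
Decompose either/2: either(float, E) ≐ either(float, B),  B ≐ either(float, tree(bool)).
Decompose either/2: float ≐ float,  E ≐ B.
Delete trivial equation float ≐ float.
Bind E := B; no other remaining equation mentions E.
Bind B := either(float, tree(bool)). Substituting into the earlier binding gives E := either(float, tree(bool)).
MGU = { U := tree(int), E := either(float, tree(bool)), B := either(float, tree(bool)) }, so E := either(float, tree(bool)).

either(float, tree(bool))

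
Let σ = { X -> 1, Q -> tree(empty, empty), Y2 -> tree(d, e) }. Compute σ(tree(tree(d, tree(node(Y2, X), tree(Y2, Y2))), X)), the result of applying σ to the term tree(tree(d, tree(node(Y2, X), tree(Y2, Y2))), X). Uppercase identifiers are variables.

tree(tree(d, tree(node(tree(d, e), 1), tree(tree(d, e), tree(d, e)))), 1)

Replace each occurrence of X with 1.
Replace each occurrence of Y2 with tree(d, e).
Result: tree(tree(d, tree(node(tree(d, e), 1), tree(tree(d, e), tree(d, e)))), 1).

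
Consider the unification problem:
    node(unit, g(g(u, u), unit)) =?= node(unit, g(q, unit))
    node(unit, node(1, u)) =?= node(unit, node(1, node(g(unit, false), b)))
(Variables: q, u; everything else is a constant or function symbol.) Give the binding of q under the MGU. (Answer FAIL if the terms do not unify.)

Decompose node/2: unit =?= unit,  g(g(u, u), unit) =?= g(q, unit).
Delete trivial equation unit =?= unit.
Decompose g/2: g(u, u) =?= q,  unit =?= unit.
Bind q := g(u, u); no other remaining equation mentions q.
Delete trivial equation unit =?= unit.
Decompose node/2: unit =?= unit,  node(1, u) =?= node(1, node(g(unit, false), b)).
Delete trivial equation unit =?= unit.
Decompose node/2: 1 =?= 1,  u =?= node(g(unit, false), b).
Delete trivial equation 1 =?= 1.
Bind u := node(g(unit, false), b). Substituting into the earlier binding gives q := g(node(g(unit, false), b), node(g(unit, false), b)).
MGU = { q -> g(node(g(unit, false), b), node(g(unit, false), b)), u -> node(g(unit, false), b) }, so q -> g(node(g(unit, false), b), node(g(unit, false), b)).

g(node(g(unit, false), b), node(g(unit, false), b))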